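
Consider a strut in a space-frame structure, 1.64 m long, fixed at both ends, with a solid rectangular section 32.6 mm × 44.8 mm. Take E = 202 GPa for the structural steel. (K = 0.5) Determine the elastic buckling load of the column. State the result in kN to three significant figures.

Buckling occurs about the weak axis: I_min = h·b³/12 with b = 32.6 mm (the shorter side).
I_min = 44.8×32.6³/12 = 1.293×10^5 mm⁴
I = 1.293×10^5 mm⁴ = 1.293×10^-7 m⁴
Effective length L_e = K·L = 0.5 × 1.64 = 0.8200 m
P_cr = π²EI / L_e² = π² × 202×10⁹ × 1.293×10^-7 / 0.8200² = 3.835×10^5 N

P_cr ≈ 384 kN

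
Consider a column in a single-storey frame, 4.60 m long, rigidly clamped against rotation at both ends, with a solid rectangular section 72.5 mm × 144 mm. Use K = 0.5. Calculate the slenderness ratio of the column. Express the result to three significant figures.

Buckling occurs about the weak axis: I_min = h·b³/12 with b = 72.5 mm (the shorter side).
I_min = 144×72.5³/12 = 4.573×10^6 mm⁴
A = 1.044×10^4 mm²;  r_min = √(I/A) = √(4.573×10^6/1.044×10^4) = 20.93 mm
L_e = K·L = 0.5 × 4.60 m = 2.300 m = 2300.0 mm
λ = L_e / r_min = 2300.0 / 20.93 = 110

λ ≈ 110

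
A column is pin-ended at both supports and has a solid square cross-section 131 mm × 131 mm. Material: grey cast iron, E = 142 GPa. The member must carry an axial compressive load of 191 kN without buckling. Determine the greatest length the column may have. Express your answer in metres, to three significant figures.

I = a⁴/12 = 131⁴/12 = 2.454×10^7 mm⁴
I = 2.454×10^-5 m⁴
At the buckling limit P_cr = P = 1.910×10^5 N
From P_cr = π²EI/(K·L)²:  L = (1/K)·√(π²EI/P_cr) = (1/1)·√(π²×1.42×10^11×2.454×10^-5/1.910×10^5)
L = 13.4 m

L_max ≈ 13.4 m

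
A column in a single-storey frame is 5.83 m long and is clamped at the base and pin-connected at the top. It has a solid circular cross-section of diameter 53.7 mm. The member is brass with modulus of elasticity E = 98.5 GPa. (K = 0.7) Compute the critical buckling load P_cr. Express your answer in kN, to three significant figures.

P_cr ≈ 23.8 kN

I = πd⁴/64 = π×53.7⁴/64 = 4.082×10^5 mm⁴
I = 4.082×10^5 mm⁴ = 4.082×10^-7 m⁴
Effective length L_e = K·L = 0.7 × 5.83 = 4.081 m
P_cr = π²EI / L_e² = π² × 98.5×10⁹ × 4.082×10^-7 / 4.081² = 2.383×10^4 N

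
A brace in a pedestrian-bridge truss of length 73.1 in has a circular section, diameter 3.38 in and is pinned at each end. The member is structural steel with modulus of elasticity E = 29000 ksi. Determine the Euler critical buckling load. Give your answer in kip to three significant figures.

P_cr ≈ 343 kip

I = πd⁴/64 = π×3.38⁴/64 = 6.407 in⁴
Effective length L_e = K·L = 1 × 73.1 = 73.10 in
P_cr = π²EI / L_e² = π² × 29000×10³ × 6.407 / 73.10² = 3.432×10^5 lb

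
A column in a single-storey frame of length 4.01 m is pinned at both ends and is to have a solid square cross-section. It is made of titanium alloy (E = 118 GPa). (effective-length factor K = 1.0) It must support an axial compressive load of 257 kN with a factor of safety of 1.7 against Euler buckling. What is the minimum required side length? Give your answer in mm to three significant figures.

a ≈ 92.2 mm

Required P_cr = n·P = 1.7 × 257 = 436.9 kN
L_e = K·L = 1 × 4.01 = 4.010 m
Required I = P_cr·L_e²/(π²E) = 4.369×10^5 × 4.010² / (π² × 1.18×10^11) = 6.032×10^-6 m⁴
I_req = 6.032×10^6 mm⁴
Solid square: I = a⁴/12  ⇒  a = (12I)^(1/4) = (12×6.032×10^6)^(1/4) = 92.2 mm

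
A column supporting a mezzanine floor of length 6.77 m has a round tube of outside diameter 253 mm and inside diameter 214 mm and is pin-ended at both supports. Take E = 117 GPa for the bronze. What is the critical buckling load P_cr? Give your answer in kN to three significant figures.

d_o = 253 mm, d_i = 214 mm
I = π(d_o⁴ − d_i⁴)/64 = π(253⁴ − 214.0⁴)/64 = 9.817×10^7 mm⁴
I = 9.817×10^7 mm⁴ = 9.817×10^-5 m⁴
Effective length L_e = K·L = 1 × 6.77 = 6.770 m
P_cr = π²EI / L_e² = π² × 117×10⁹ × 9.817×10^-5 / 6.770² = 2.473×10^6 N

P_cr ≈ 2470 kN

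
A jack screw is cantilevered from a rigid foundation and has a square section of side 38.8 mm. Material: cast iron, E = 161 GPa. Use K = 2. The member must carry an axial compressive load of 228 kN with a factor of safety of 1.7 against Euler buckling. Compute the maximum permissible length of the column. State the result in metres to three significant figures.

L_max ≈ 0.440 m

I = a⁴/12 = 38.8⁴/12 = 1.889×10^5 mm⁴
I = 1.889×10^-7 m⁴
Required critical load P_cr = n·P = 1.7 × 228 = 387.6 kN = 3.876×10^5 N
From P_cr = π²EI/(K·L)²:  L = (1/K)·√(π²EI/P_cr) = (1/2)·√(π²×1.61×10^11×1.889×10^-7/3.876×10^5)
L = 0.440 m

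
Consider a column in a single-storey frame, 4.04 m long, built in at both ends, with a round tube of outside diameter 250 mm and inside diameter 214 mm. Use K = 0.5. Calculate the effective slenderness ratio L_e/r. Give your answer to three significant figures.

λ ≈ 24.6

d_o = 250 mm, d_i = 214 mm
I = π(d_o⁴ − d_i⁴)/64 = π(250⁴ − 214.0⁴)/64 = 8.880×10^7 mm⁴
A = 1.312×10^4 mm²;  r_min = √(I/A) = √(8.880×10^7/1.312×10^4) = 82.27 mm
L_e = K·L = 0.5 × 4.04 m = 2.020 m = 2020.0 mm
λ = L_e / r_min = 2020.0 / 82.27 = 24.6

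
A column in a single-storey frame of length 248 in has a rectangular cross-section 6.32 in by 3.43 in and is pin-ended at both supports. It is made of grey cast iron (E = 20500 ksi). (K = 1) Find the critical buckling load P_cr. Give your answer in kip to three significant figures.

Buckling occurs about the weak axis: I_min = h·b³/12 with b = 3.43 in (the shorter side).
I_min = 6.32×3.43³/12 = 21.25 in⁴
Effective length L_e = K·L = 1 × 248 = 248.0 in
P_cr = π²EI / L_e² = π² × 20500×10³ × 21.25 / 248.0² = 6.991×10^4 lb

P_cr ≈ 69.9 kip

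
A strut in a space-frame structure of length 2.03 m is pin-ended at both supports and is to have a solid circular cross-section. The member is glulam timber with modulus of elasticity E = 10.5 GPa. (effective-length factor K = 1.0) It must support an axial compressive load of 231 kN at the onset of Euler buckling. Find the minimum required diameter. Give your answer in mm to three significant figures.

L_e = K·L = 1 × 2.03 = 2.030 m
Required I = P_cr·L_e²/(π²E) = 2.310×10^5 × 2.030² / (π² × 1.05×10^10) = 9.186×10^-6 m⁴
I_req = 9.186×10^6 mm⁴
Solid circle: I = πd⁴/64  ⇒  d = (64I/π)^(1/4) = (64×9.186×10^6/π)^(1/4) = 117 mm

d ≈ 117 mm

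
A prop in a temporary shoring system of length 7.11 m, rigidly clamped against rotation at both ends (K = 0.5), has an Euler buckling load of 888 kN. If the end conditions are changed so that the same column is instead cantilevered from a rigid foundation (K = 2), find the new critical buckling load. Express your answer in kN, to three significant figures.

P_cr ≈ 55.5 kN

P_cr ∝ 1/K², so P_cr,new = P_cr,old × (K_old/K_new)² = 888 × (0.5/2)²
= 888 × 0.06250 = 55.5 kN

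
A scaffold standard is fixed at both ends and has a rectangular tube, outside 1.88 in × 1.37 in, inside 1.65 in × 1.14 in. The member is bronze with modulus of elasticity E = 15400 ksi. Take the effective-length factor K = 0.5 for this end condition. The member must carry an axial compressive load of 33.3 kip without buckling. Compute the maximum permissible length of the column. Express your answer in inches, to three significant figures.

L_max ≈ 60.3 in

Weak-axis I_min = (h_o·b_o³ − h_i·b_i³)/12 with b_o = 1.37, b_i = 1.140 in (shorter outer/inner sides).
I_min = (1.88×1.37³ − 1.650×1.140³)/12 = 0.1991 in⁴
At the buckling limit P_cr = P = 3.330×10^4 lb
From P_cr = π²EI/(K·L)²:  L = (1/K)·√(π²EI/P_cr) = (1/0.5)·√(π²×1.54×10^7×0.1991/3.330×10^4)
L = 60.3 in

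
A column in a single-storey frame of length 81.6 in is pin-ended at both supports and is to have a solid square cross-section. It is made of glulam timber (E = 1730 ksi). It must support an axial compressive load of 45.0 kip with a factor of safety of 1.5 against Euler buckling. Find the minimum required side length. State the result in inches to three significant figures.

a ≈ 4.22 in

Required P_cr = n·P = 1.5 × 45.0 = 67.50 kip
L_e = K·L = 1 × 81.6 = 81.60 in
Required I = P_cr·L_e²/(π²E) = 6.750×10^4 × 81.60² / (π² × 1.73×10^6) = 26.32 in⁴
Solid square: I = a⁴/12  ⇒  a = (12I)^(1/4) = (12×26.32)^(1/4) = 4.22 in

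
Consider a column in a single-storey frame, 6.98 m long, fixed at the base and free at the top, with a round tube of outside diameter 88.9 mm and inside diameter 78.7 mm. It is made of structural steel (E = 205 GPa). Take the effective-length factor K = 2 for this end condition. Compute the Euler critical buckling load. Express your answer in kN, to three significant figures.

d_o = 88.9 mm, d_i = 78.7 mm
I = π(d_o⁴ − d_i⁴)/64 = π(88.9⁴ − 78.70⁴)/64 = 1.183×10^6 mm⁴
I = 1.183×10^6 mm⁴ = 1.183×10^-6 m⁴
Effective length L_e = K·L = 2 × 6.98 = 13.96 m
P_cr = π²EI / L_e² = π² × 205×10⁹ × 1.183×10^-6 / 13.96² = 1.228×10^4 N

P_cr ≈ 12.3 kN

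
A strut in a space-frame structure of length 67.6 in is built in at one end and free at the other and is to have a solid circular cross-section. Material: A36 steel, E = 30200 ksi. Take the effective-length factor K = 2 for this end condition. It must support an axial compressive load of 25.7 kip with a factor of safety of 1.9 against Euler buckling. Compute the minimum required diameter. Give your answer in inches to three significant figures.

Required P_cr = n·P = 1.9 × 25.7 = 48.83 kip
L_e = K·L = 2 × 67.6 = 135.2 in
Required I = P_cr·L_e²/(π²E) = 4.883×10^4 × 135.2² / (π² × 3.02×10^7) = 2.995 in⁴
Solid circle: I = πd⁴/64  ⇒  d = (64I/π)^(1/4) = (64×2.995/π)^(1/4) = 2.79 in

d ≈ 2.79 in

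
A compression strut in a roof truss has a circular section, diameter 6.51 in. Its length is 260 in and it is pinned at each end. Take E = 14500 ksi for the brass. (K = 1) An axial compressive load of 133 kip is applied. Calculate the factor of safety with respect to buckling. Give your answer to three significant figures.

I = πd⁴/64 = π×6.51⁴/64 = 88.16 in⁴
Effective length L_e = K·L = 1 × 260 = 260.0 in
P_cr = π²EI / L_e² = π² × 14500×10³ × 88.16 / 260.0² = 1.866×10^5 lb
Factor of safety n = P_cr / P = 186.64 / 133 = 1.40

n ≈ 1.40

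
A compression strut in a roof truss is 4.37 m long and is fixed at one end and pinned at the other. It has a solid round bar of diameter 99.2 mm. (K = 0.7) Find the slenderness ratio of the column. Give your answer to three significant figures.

λ ≈ 123

I = πd⁴/64 = π×99.2⁴/64 = 4.754×10^6 mm⁴
A = 7.729×10^3 mm²;  r_min = √(I/A) = √(4.754×10^6/7.729×10^3) = 24.80 mm
L_e = K·L = 0.7 × 4.37 m = 3.059 m = 3059.0 mm
λ = L_e / r_min = 3059.0 / 24.80 = 123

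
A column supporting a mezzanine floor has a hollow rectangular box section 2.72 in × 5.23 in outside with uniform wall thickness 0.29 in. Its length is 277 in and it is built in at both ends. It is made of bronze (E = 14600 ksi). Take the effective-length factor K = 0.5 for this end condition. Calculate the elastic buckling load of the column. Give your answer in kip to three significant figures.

Inner dimensions: h_i = 5.23 − 2×0.29 = 4.650 in, b_i = 2.72 − 2×0.29 = 2.140 in
Weak-axis I_min = (h_o·b_o³ − h_i·b_i³)/12 with b_o = 2.72, b_i = 2.140 in (shorter outer/inner sides).
I_min = (5.23×2.72³ − 4.650×2.140³)/12 = 4.973 in⁴
Effective length L_e = K·L = 0.5 × 277 = 138.5 in
P_cr = π²EI / L_e² = π² × 14600×10³ × 4.973 / 138.5² = 3.736×10^4 lb

P_cr ≈ 37.4 kip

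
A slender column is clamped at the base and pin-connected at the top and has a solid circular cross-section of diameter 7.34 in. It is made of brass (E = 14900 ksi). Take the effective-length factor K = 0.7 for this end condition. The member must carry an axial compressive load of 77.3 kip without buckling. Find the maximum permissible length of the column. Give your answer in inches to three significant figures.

L_max ≈ 744 in

I = πd⁴/64 = π×7.34⁴/64 = 142.5 in⁴
At the buckling limit P_cr = P = 7.730×10^4 lb
From P_cr = π²EI/(K·L)²:  L = (1/K)·√(π²EI/P_cr) = (1/0.7)·√(π²×1.49×10^7×142.5/7.730×10^4)
L = 744 in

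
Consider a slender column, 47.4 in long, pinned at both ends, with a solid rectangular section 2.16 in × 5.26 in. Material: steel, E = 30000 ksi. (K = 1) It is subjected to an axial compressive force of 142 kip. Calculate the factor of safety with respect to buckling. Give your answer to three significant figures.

Buckling occurs about the weak axis: I_min = h·b³/12 with b = 2.16 in (the shorter side).
I_min = 5.26×2.16³/12 = 4.417 in⁴
Effective length L_e = K·L = 1 × 47.4 = 47.40 in
P_cr = π²EI / L_e² = π² × 30000×10³ × 4.417 / 47.40² = 5.821×10^5 lb
Factor of safety n = P_cr / P = 582.14 / 142 = 4.10

n ≈ 4.10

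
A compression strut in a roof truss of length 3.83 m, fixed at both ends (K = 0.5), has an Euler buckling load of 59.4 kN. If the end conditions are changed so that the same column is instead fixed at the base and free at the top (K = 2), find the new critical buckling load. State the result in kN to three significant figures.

P_cr ≈ 3.71 kN

P_cr ∝ 1/K², so P_cr,new = P_cr,old × (K_old/K_new)² = 59.4 × (0.5/2)²
= 59.4 × 0.06250 = 3.71 kN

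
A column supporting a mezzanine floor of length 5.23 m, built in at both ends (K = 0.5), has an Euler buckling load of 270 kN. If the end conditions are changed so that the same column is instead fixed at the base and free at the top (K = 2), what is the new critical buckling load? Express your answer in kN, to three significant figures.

P_cr ∝ 1/K², so P_cr,new = P_cr,old × (K_old/K_new)² = 270 × (0.5/2)²
= 270 × 0.06250 = 16.9 kN

P_cr ≈ 16.9 kN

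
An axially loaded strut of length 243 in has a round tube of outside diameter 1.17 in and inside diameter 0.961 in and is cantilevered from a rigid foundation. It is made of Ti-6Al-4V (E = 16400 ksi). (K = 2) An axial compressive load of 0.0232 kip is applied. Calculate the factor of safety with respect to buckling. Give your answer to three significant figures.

d_o = 1.17 in, d_i = 0.961 in
I = π(d_o⁴ − d_i⁴)/64 = π(1.17⁴ − 0.9610⁴)/64 = 5.012×10^-2 in⁴
Effective length L_e = K·L = 2 × 243 = 486.0 in
P_cr = π²EI / L_e² = π² × 16400×10³ × 5.012×10^-2 / 486.0² = 34.35 lb
Factor of safety n = P_cr / P = 0.034345 / 0.0232 = 1.48

n ≈ 1.48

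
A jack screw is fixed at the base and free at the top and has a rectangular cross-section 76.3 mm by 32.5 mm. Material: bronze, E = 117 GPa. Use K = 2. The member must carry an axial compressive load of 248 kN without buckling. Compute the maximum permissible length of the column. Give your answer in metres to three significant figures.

L_max ≈ 0.504 m

Buckling occurs about the weak axis: I_min = h·b³/12 with b = 32.5 mm (the shorter side).
I_min = 76.3×32.5³/12 = 2.183×10^5 mm⁴
I = 2.183×10^-7 m⁴
At the buckling limit P_cr = P = 2.480×10^5 N
From P_cr = π²EI/(K·L)²:  L = (1/K)·√(π²EI/P_cr) = (1/2)·√(π²×1.17×10^11×2.183×10^-7/2.480×10^5)
L = 0.504 m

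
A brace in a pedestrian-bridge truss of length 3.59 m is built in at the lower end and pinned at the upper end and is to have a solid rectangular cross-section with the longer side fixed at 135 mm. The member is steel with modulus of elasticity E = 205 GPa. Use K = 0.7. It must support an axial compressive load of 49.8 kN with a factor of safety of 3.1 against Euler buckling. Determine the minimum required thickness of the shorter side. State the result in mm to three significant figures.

b ≈ 35.0 mm

Required P_cr = n·P = 3.1 × 49.8 = 154.4 kN
L_e = K·L = 0.7 × 3.59 = 2.513 m
Required I = P_cr·L_e²/(π²E) = 1.544×10^5 × 2.513² / (π² × 2.05×10^11) = 4.819×10^-7 m⁴
I_req = 4.819×10^5 mm⁴
Rectangle, weak axis: I_min = h·b³/12 with h = 135 mm fixed  ⇒  b = (12I/h)^(1/3) = 35.0 mm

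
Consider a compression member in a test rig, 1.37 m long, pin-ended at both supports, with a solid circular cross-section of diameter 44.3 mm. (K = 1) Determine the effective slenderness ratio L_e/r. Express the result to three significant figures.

For a solid circle r = d/4 = 44.3/4 = 11.08 mm
L_e = K·L = 1 × 1.37 m = 1.370 m = 1370.0 mm
λ = L_e / r_min = 1370.0 / 11.08 = 124

λ ≈ 124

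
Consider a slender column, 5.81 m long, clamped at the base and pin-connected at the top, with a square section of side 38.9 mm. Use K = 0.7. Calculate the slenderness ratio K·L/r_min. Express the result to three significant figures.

I = a⁴/12 = 38.9⁴/12 = 1.908×10^5 mm⁴
A = 1.513×10^3 mm²;  r_min = √(I/A) = √(1.908×10^5/1.513×10^3) = 11.23 mm
L_e = K·L = 0.7 × 5.81 m = 4.067 m = 4067.0 mm
λ = L_e / r_min = 4067.0 / 11.23 = 362

λ ≈ 362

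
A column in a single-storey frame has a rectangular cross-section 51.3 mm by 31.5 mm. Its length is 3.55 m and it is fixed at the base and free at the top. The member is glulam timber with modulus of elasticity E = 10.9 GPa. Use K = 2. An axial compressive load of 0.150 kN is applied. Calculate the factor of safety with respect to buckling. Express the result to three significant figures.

Buckling occurs about the weak axis: I_min = h·b³/12 with b = 31.5 mm (the shorter side).
I_min = 51.3×31.5³/12 = 1.336×10^5 mm⁴
I = 1.336×10^5 mm⁴ = 1.336×10^-7 m⁴
Effective length L_e = K·L = 2 × 3.55 = 7.100 m
P_cr = π²EI / L_e² = π² × 10.9×10⁹ × 1.336×10^-7 / 7.100² = 285.2 N
Factor of safety n = P_cr / P = 0.28515 / 0.150 = 1.90

n ≈ 1.90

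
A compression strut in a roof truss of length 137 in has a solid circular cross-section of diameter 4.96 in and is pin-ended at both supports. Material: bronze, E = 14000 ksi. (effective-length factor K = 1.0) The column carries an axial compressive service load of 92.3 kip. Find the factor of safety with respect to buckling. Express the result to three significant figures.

I = πd⁴/64 = π×4.96⁴/64 = 29.71 in⁴
Effective length L_e = K·L = 1 × 137 = 137.0 in
P_cr = π²EI / L_e² = π² × 14000×10³ × 29.71 / 137.0² = 2.187×10^5 lb
Factor of safety n = P_cr / P = 218.72 / 92.3 = 2.37

n ≈ 2.37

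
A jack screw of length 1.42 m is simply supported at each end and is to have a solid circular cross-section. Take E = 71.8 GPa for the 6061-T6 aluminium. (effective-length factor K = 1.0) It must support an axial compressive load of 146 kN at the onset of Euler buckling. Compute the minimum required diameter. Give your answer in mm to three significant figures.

d ≈ 53.9 mm

L_e = K·L = 1 × 1.42 = 1.420 m
Required I = P_cr·L_e²/(π²E) = 1.460×10^5 × 1.420² / (π² × 7.18×10^10) = 4.154×10^-7 m⁴
I_req = 4.154×10^5 mm⁴
Solid circle: I = πd⁴/64  ⇒  d = (64I/π)^(1/4) = (64×4.154×10^5/π)^(1/4) = 53.9 mm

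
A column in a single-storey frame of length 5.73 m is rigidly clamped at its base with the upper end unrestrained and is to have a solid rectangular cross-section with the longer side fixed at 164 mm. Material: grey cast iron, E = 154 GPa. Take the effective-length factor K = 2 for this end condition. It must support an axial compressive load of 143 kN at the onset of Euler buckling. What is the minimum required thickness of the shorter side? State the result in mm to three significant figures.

L_e = K·L = 2 × 5.73 = 11.46 m
Required I = P_cr·L_e²/(π²E) = 1.430×10^5 × 11.46² / (π² × 1.54×10^11) = 1.236×10^-5 m⁴
I_req = 1.236×10^7 mm⁴
Rectangle, weak axis: I_min = h·b³/12 with h = 164 mm fixed  ⇒  b = (12I/h)^(1/3) = 96.7 mm

b ≈ 96.7 mm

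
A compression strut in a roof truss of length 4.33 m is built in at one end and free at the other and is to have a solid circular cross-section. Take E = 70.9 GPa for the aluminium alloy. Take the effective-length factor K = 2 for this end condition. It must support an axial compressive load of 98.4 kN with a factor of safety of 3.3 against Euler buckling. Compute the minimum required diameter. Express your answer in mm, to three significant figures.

d ≈ 163 mm

Required P_cr = n·P = 3.3 × 98.4 = 324.7 kN
L_e = K·L = 2 × 4.33 = 8.660 m
Required I = P_cr·L_e²/(π²E) = 3.247×10^5 × 8.660² / (π² × 7.09×10^10) = 3.480×10^-5 m⁴
I_req = 3.480×10^7 mm⁴
Solid circle: I = πd⁴/64  ⇒  d = (64I/π)^(1/4) = (64×3.480×10^7/π)^(1/4) = 163 mm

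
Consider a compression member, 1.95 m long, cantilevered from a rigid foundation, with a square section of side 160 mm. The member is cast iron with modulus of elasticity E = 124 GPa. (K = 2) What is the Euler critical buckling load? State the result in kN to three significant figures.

P_cr ≈ 4390 kN

I = a⁴/12 = 160⁴/12 = 5.461×10^7 mm⁴
I = 5.461×10^7 mm⁴ = 5.461×10^-5 m⁴
Effective length L_e = K·L = 2 × 1.95 = 3.900 m
P_cr = π²EI / L_e² = π² × 124×10⁹ × 5.461×10^-5 / 3.900² = 4.394×10^6 N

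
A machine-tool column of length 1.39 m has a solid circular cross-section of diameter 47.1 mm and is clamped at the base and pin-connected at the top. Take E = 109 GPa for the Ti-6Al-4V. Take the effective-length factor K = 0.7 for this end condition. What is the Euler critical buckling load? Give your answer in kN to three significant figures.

P_cr ≈ 275 kN

I = πd⁴/64 = π×47.1⁴/64 = 2.416×10^5 mm⁴
I = 2.416×10^5 mm⁴ = 2.416×10^-7 m⁴
Effective length L_e = K·L = 0.7 × 1.39 = 0.9730 m
P_cr = π²EI / L_e² = π² × 109×10⁹ × 2.416×10^-7 / 0.9730² = 2.745×10^5 N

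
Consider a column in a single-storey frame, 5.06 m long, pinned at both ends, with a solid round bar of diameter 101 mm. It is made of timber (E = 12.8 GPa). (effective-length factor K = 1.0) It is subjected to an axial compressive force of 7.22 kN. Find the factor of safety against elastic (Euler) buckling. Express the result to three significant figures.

I = πd⁴/64 = π×101⁴/64 = 5.108×10^6 mm⁴
I = 5.108×10^6 mm⁴ = 5.108×10^-6 m⁴
Effective length L_e = K·L = 1 × 5.06 = 5.060 m
P_cr = π²EI / L_e² = π² × 12.8×10⁹ × 5.108×10^-6 / 5.060² = 2.520×10^4 N
Factor of safety n = P_cr / P = 25.204 / 7.22 = 3.49

n ≈ 3.49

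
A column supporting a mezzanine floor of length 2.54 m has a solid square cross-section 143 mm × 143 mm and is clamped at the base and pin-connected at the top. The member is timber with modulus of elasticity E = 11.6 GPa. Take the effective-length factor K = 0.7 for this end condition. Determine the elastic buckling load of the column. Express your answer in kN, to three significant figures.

P_cr ≈ 1260 kN

I = a⁴/12 = 143⁴/12 = 3.485×10^7 mm⁴
I = 3.485×10^7 mm⁴ = 3.485×10^-5 m⁴
Effective length L_e = K·L = 0.7 × 2.54 = 1.778 m
P_cr = π²EI / L_e² = π² × 11.6×10⁹ × 3.485×10^-5 / 1.778² = 1.262×10^6 N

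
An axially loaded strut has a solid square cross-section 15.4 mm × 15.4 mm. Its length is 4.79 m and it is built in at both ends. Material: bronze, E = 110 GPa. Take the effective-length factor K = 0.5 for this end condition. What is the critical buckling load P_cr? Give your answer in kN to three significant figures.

I = a⁴/12 = 15.4⁴/12 = 4.687×10^3 mm⁴
I = 4.687×10^3 mm⁴ = 4.687×10^-9 m⁴
Effective length L_e = K·L = 0.5 × 4.79 = 2.395 m
P_cr = π²EI / L_e² = π² × 110×10⁹ × 4.687×10^-9 / 2.395² = 887.1 N

P_cr ≈ 0.887 kN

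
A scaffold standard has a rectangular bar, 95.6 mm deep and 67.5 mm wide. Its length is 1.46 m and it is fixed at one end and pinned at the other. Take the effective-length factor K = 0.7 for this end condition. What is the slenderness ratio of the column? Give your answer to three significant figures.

For a rectangle r_min = b/√12 = 67.5/√12 = 19.49 mm
L_e = K·L = 0.7 × 1.46 m = 1.022 m = 1022.0 mm
λ = L_e / r_min = 1022.0 / 19.49 = 52.4

λ ≈ 52.4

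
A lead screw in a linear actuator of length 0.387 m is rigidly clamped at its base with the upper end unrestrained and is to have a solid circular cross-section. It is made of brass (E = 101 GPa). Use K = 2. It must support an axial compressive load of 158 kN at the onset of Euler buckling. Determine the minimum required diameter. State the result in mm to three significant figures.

d ≈ 37.3 mm

L_e = K·L = 2 × 0.387 = 0.7740 m
Required I = P_cr·L_e²/(π²E) = 1.580×10^5 × 0.7740² / (π² × 1.01×10^11) = 9.496×10^-8 m⁴
I_req = 9.496×10^4 mm⁴
Solid circle: I = πd⁴/64  ⇒  d = (64I/π)^(1/4) = (64×9.496×10^4/π)^(1/4) = 37.3 mm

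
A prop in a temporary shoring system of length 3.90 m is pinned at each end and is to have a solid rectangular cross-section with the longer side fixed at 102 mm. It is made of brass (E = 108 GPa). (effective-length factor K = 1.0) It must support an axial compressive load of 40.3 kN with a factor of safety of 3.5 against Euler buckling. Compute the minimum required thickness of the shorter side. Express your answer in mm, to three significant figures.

b ≈ 61.9 mm

Required P_cr = n·P = 3.5 × 40.3 = 141.0 kN
L_e = K·L = 1 × 3.90 = 3.900 m
Required I = P_cr·L_e²/(π²E) = 1.410×10^5 × 3.900² / (π² × 1.08×10^11) = 2.013×10^-6 m⁴
I_req = 2.013×10^6 mm⁴
Rectangle, weak axis: I_min = h·b³/12 with h = 102 mm fixed  ⇒  b = (12I/h)^(1/3) = 61.9 mm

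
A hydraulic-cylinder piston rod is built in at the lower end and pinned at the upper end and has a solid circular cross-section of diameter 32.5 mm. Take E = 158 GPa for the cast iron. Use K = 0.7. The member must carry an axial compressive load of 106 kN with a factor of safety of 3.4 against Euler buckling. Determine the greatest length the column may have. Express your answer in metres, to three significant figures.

I = πd⁴/64 = π×32.5⁴/64 = 5.477×10^4 mm⁴
I = 5.477×10^-8 m⁴
Required critical load P_cr = n·P = 3.4 × 106 = 360.4 kN = 3.604×10^5 N
From P_cr = π²EI/(K·L)²:  L = (1/K)·√(π²EI/P_cr) = (1/0.7)·√(π²×1.58×10^11×5.477×10^-8/3.604×10^5)
L = 0.695 m

L_max ≈ 0.695 m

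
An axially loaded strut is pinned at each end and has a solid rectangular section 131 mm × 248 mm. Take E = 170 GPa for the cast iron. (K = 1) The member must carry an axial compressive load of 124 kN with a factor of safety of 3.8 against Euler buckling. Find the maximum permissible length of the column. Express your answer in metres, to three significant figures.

L_max ≈ 12.9 m

Buckling occurs about the weak axis: I_min = h·b³/12 with b = 131 mm (the shorter side).
I_min = 248×131³/12 = 4.646×10^7 mm⁴
I = 4.646×10^-5 m⁴
Required critical load P_cr = n·P = 3.8 × 124 = 471.2 kN = 4.712×10^5 N
From P_cr = π²EI/(K·L)²:  L = (1/K)·√(π²EI/P_cr) = (1/1)·√(π²×1.70×10^11×4.646×10^-5/4.712×10^5)
L = 12.9 m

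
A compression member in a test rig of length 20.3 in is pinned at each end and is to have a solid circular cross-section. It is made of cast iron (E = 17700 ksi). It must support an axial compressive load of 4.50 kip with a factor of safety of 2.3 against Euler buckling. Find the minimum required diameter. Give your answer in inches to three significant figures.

Required P_cr = n·P = 2.3 × 4.50 = 10.35 kip
L_e = K·L = 1 × 20.3 = 20.30 in
Required I = P_cr·L_e²/(π²E) = 1.035×10^4 × 20.30² / (π² × 1.77×10^7) = 2.442×10^-2 in⁴
Solid circle: I = πd⁴/64  ⇒  d = (64I/π)^(1/4) = (64×2.442×10^-2/π)^(1/4) = 0.840 in

d ≈ 0.840 in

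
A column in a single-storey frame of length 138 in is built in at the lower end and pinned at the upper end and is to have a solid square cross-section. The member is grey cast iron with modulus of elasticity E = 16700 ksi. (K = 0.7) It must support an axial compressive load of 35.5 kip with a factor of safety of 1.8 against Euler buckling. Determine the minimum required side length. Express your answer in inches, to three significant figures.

a ≈ 2.57 in

Required P_cr = n·P = 1.8 × 35.5 = 63.90 kip
L_e = K·L = 0.7 × 138 = 96.60 in
Required I = P_cr·L_e²/(π²E) = 6.390×10^4 × 96.60² / (π² × 1.67×10^7) = 3.618 in⁴
Solid square: I = a⁴/12  ⇒  a = (12I)^(1/4) = (12×3.618)^(1/4) = 2.57 in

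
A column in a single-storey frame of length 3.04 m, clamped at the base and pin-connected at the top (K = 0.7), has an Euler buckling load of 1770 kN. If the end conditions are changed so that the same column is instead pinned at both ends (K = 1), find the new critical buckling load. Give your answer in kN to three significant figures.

P_cr ≈ 867 kN

P_cr ∝ 1/K², so P_cr,new = P_cr,old × (K_old/K_new)² = 1770 × (0.7/1)²
= 1770 × 0.4900 = 867 kN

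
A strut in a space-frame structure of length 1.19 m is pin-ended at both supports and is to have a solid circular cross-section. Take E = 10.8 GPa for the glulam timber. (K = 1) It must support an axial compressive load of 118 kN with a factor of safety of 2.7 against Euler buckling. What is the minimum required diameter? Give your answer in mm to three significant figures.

Required P_cr = n·P = 2.7 × 118 = 318.6 kN
L_e = K·L = 1 × 1.19 = 1.190 m
Required I = P_cr·L_e²/(π²E) = 3.186×10^5 × 1.190² / (π² × 1.08×10^10) = 4.233×10^-6 m⁴
I_req = 4.233×10^6 mm⁴
Solid circle: I = πd⁴/64  ⇒  d = (64I/π)^(1/4) = (64×4.233×10^6/π)^(1/4) = 96.4 mm

d ≈ 96.4 mm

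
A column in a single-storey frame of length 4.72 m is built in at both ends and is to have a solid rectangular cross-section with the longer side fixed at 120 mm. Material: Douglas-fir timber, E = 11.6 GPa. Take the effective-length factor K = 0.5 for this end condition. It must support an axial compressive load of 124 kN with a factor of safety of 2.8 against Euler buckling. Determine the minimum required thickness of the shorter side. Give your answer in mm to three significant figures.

b ≈ 119 mm

Required P_cr = n·P = 2.8 × 124 = 347.2 kN
L_e = K·L = 0.5 × 4.72 = 2.360 m
Required I = P_cr·L_e²/(π²E) = 3.472×10^5 × 2.360² / (π² × 1.16×10^10) = 1.689×10^-5 m⁴
I_req = 1.689×10^7 mm⁴
Rectangle, weak axis: I_min = h·b³/12 with h = 120 mm fixed  ⇒  b = (12I/h)^(1/3) = 119 mm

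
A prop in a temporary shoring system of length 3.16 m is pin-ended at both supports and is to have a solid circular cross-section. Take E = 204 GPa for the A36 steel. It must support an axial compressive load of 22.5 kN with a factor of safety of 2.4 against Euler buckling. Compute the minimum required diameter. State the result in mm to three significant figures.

Required P_cr = n·P = 2.4 × 22.5 = 54.00 kN
L_e = K·L = 1 × 3.16 = 3.160 m
Required I = P_cr·L_e²/(π²E) = 5.400×10^4 × 3.160² / (π² × 2.04×10^11) = 2.678×10^-7 m⁴
I_req = 2.678×10^5 mm⁴
Solid circle: I = πd⁴/64  ⇒  d = (64I/π)^(1/4) = (64×2.678×10^5/π)^(1/4) = 48.3 mm

d ≈ 48.3 mm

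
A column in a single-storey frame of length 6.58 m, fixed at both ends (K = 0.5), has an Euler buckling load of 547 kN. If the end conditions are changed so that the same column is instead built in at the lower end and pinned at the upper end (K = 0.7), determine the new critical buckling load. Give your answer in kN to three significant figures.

P_cr ≈ 279 kN

P_cr ∝ 1/K², so P_cr,new = P_cr,old × (K_old/K_new)² = 547 × (0.5/0.7)²
= 547 × 0.5102 = 279 kN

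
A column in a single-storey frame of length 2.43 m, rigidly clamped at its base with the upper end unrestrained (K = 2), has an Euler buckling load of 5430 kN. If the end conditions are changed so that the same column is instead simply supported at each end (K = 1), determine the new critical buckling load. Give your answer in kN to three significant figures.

P_cr ≈ 21700 kN

P_cr ∝ 1/K², so P_cr,new = P_cr,old × (K_old/K_new)² = 5430 × (2/1)²
= 5430 × 4.000 = 21700 kN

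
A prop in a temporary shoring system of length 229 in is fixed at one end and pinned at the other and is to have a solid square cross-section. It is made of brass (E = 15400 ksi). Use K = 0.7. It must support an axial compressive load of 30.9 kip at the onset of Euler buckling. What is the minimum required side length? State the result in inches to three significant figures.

L_e = K·L = 0.7 × 229 = 160.3 in
Required I = P_cr·L_e²/(π²E) = 3.090×10^4 × 160.3² / (π² × 1.54×10^7) = 5.224 in⁴
Solid square: I = a⁴/12  ⇒  a = (12I)^(1/4) = (12×5.224)^(1/4) = 2.81 in

a ≈ 2.81 in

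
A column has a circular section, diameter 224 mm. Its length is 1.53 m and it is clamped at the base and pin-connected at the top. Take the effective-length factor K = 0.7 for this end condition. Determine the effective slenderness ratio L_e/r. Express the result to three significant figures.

λ ≈ 19.1

I = πd⁴/64 = π×224⁴/64 = 1.236×10^8 mm⁴
A = 3.941×10^4 mm²;  r_min = √(I/A) = √(1.236×10^8/3.941×10^4) = 56.00 mm
L_e = K·L = 0.7 × 1.53 m = 1.071 m = 1071.0 mm
λ = L_e / r_min = 1071.0 / 56.00 = 19.1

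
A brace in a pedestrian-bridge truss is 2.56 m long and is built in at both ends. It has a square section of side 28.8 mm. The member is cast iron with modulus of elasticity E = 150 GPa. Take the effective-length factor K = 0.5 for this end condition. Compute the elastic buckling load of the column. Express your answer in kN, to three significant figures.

I = a⁴/12 = 28.8⁴/12 = 5.733×10^4 mm⁴
I = 5.733×10^4 mm⁴ = 5.733×10^-8 m⁴
Effective length L_e = K·L = 0.5 × 2.56 = 1.280 m
P_cr = π²EI / L_e² = π² × 150×10⁹ × 5.733×10^-8 / 1.280² = 5.180×10^4 N

P_cr ≈ 51.8 kN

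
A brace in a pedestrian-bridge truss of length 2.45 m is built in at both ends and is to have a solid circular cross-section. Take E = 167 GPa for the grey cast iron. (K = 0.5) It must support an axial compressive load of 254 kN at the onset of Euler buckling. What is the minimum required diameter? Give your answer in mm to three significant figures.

d ≈ 46.6 mm

L_e = K·L = 0.5 × 2.45 = 1.225 m
Required I = P_cr·L_e²/(π²E) = 2.540×10^5 × 1.225² / (π² × 1.67×10^11) = 2.313×10^-7 m⁴
I_req = 2.313×10^5 mm⁴
Solid circle: I = πd⁴/64  ⇒  d = (64I/π)^(1/4) = (64×2.313×10^5/π)^(1/4) = 46.6 mm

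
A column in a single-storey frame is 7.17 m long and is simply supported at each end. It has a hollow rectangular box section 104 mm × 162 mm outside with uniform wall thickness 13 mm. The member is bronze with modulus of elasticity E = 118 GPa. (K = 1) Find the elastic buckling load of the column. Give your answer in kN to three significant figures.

P_cr ≈ 222 kN

Inner dimensions: h_i = 162 − 2×13 = 136.0 mm, b_i = 104 − 2×13 = 78.00 mm
Weak-axis I_min = (h_o·b_o³ − h_i·b_i³)/12 with b_o = 104, b_i = 78.00 mm (shorter outer/inner sides).
I_min = (162×104³ − 136.0×78.00³)/12 = 9.807×10^6 mm⁴
I = 9.807×10^6 mm⁴ = 9.807×10^-6 m⁴
Effective length L_e = K·L = 1 × 7.17 = 7.170 m
P_cr = π²EI / L_e² = π² × 118×10⁹ × 9.807×10^-6 / 7.170² = 2.222×10^5 N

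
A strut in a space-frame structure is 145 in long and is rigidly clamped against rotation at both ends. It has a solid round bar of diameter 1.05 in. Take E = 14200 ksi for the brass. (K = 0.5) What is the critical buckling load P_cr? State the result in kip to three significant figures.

I = πd⁴/64 = π×1.05⁴/64 = 5.967×10^-2 in⁴
Effective length L_e = K·L = 0.5 × 145 = 72.50 in
P_cr = π²EI / L_e² = π² × 14200×10³ × 5.967×10^-2 / 72.50² = 1.591×10^3 lb

P_cr ≈ 1.59 kip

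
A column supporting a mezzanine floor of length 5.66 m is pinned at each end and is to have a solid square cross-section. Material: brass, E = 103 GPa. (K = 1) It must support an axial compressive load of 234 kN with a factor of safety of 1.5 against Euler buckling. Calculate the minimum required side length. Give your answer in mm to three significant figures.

Required P_cr = n·P = 1.5 × 234 = 351.0 kN
L_e = K·L = 1 × 5.66 = 5.660 m
Required I = P_cr·L_e²/(π²E) = 3.510×10^5 × 5.660² / (π² × 1.03×10^11) = 1.106×10^-5 m⁴
I_req = 1.106×10^7 mm⁴
Solid square: I = a⁴/12  ⇒  a = (12I)^(1/4) = (12×1.106×10^7)^(1/4) = 107 mm

a ≈ 107 mm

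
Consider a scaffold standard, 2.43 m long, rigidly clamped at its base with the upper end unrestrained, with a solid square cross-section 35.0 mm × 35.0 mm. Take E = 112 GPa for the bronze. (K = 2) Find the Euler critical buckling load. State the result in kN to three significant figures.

I = a⁴/12 = 35.0⁴/12 = 1.251×10^5 mm⁴
I = 1.251×10^5 mm⁴ = 1.251×10^-7 m⁴
Effective length L_e = K·L = 2 × 2.43 = 4.860 m
P_cr = π²EI / L_e² = π² × 112×10⁹ × 1.251×10^-7 / 4.860² = 5.852×10^3 N

P_cr ≈ 5.85 kN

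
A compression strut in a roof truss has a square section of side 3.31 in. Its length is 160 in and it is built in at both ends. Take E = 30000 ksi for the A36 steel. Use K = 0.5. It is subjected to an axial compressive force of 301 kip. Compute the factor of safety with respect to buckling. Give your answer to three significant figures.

n ≈ 1.54

I = a⁴/12 = 3.31⁴/12 = 10.00 in⁴
Effective length L_e = K·L = 0.5 × 160 = 80.00 in
P_cr = π²EI / L_e² = π² × 30000×10³ × 10.00 / 80.00² = 4.628×10^5 lb
Factor of safety n = P_cr / P = 462.78 / 301 = 1.54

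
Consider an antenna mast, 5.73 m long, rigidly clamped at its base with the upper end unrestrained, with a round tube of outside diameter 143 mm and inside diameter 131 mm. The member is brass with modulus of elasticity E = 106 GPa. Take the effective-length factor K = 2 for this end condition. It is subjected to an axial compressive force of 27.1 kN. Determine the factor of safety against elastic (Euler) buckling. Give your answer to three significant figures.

n ≈ 1.78

d_o = 143 mm, d_i = 131 mm
I = π(d_o⁴ − d_i⁴)/64 = π(143⁴ − 131.0⁴)/64 = 6.070×10^6 mm⁴
I = 6.070×10^6 mm⁴ = 6.070×10^-6 m⁴
Effective length L_e = K·L = 2 × 5.73 = 11.46 m
P_cr = π²EI / L_e² = π² × 106×10⁹ × 6.070×10^-6 / 11.46² = 4.836×10^4 N
Factor of safety n = P_cr / P = 48.355 / 27.1 = 1.78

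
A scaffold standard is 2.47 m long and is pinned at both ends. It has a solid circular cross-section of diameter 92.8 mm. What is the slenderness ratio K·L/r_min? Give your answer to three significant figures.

λ ≈ 106

I = πd⁴/64 = π×92.8⁴/64 = 3.641×10^6 mm⁴
A = 6.764×10^3 mm²;  r_min = √(I/A) = √(3.641×10^6/6.764×10^3) = 23.20 mm
L_e = K·L = 1 × 2.47 m = 2.470 m = 2470.0 mm
λ = L_e / r_min = 2470.0 / 23.20 = 106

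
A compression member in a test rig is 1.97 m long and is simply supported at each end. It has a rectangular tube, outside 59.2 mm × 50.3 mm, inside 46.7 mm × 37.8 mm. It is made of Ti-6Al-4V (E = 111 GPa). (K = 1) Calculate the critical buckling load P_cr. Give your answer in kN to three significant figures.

P_cr ≈ 118 kN

Weak-axis I_min = (h_o·b_o³ − h_i·b_i³)/12 with b_o = 50.3, b_i = 37.80 mm (shorter outer/inner sides).
I_min = (59.2×50.3³ − 46.70×37.80³)/12 = 4.176×10^5 mm⁴
I = 4.176×10^5 mm⁴ = 4.176×10^-7 m⁴
Effective length L_e = K·L = 1 × 1.97 = 1.970 m
P_cr = π²EI / L_e² = π² × 111×10⁹ × 4.176×10^-7 / 1.970² = 1.179×10^5 N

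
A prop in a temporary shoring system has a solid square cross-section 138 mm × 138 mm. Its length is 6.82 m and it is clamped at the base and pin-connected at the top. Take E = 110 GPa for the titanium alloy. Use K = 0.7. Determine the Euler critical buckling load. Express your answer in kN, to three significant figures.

I = a⁴/12 = 138⁴/12 = 3.022×10^7 mm⁴
I = 3.022×10^7 mm⁴ = 3.022×10^-5 m⁴
Effective length L_e = K·L = 0.7 × 6.82 = 4.774 m
P_cr = π²EI / L_e² = π² × 110×10⁹ × 3.022×10^-5 / 4.774² = 1.440×10^6 N

P_cr ≈ 1440 kN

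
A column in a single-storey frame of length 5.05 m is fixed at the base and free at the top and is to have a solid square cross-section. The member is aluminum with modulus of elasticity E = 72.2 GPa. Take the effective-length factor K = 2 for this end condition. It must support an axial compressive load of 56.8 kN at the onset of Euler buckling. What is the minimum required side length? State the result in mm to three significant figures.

a ≈ 99.4 mm

L_e = K·L = 2 × 5.05 = 10.10 m
Required I = P_cr·L_e²/(π²E) = 5.680×10^4 × 10.10² / (π² × 7.22×10^10) = 8.131×10^-6 m⁴
I_req = 8.131×10^6 mm⁴
Solid square: I = a⁴/12  ⇒  a = (12I)^(1/4) = (12×8.131×10^6)^(1/4) = 99.4 mm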